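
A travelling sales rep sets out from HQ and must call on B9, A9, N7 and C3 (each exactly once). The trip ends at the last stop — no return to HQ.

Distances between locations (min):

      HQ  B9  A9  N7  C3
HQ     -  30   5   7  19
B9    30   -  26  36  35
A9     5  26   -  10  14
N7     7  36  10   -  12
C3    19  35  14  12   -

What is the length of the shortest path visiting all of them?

Minimum one-way distance = 59 min.

There are 4! = 24 possible orderings.
HQ → B9 → A9 → N7 → C3: 30+26+10+12 = 78
HQ → B9 → A9 → C3 → N7: 30+26+14+12 = 82
HQ → B9 → N7 → A9 → C3: 30+36+10+14 = 90
HQ → B9 → N7 → C3 → A9: 30+36+12+14 = 92
HQ → B9 → C3 → A9 → N7: 30+35+14+10 = 89
HQ → B9 → C3 → N7 → A9: 30+35+12+10 = 87
HQ → A9 → B9 → N7 → C3: 5+26+36+12 = 79
HQ → A9 → B9 → C3 → N7: 5+26+35+12 = 78
HQ → A9 → N7 → B9 → C3: 5+10+36+35 = 86
HQ → A9 → N7 → C3 → B9: 5+10+12+35 = 62
HQ → A9 → C3 → B9 → N7: 5+14+35+36 = 90
HQ → A9 → C3 → N7 → B9: 5+14+12+36 = 67
HQ → N7 → B9 → A9 → C3: 7+36+26+14 = 83
HQ → N7 → B9 → C3 → A9: 7+36+35+14 = 92
… (10 more)
HQ → N7 → C3 → A9 → B9: 7+12+14+26 = 59  ← best
The minimum is 59.
One shortest path: HQ → N7 → C3 → A9 → B9.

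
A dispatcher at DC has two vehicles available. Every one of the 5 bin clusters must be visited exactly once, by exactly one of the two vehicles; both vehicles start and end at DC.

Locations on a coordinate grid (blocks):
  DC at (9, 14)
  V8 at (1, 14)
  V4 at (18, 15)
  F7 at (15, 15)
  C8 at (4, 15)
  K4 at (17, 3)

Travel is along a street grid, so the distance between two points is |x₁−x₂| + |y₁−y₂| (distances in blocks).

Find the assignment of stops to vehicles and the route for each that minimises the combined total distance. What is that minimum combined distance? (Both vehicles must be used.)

60 blocks — the smallest possible combined total.

Try each way of splitting the stops between the two vehicles (each non-empty) and, for each split, find the best tour for each vehicle:
  {V8} + {V4, F7, C8, K4}: 16 + 52 = 68
  {V4} + {V8, F7, C8, K4}: 20 + 56 = 76
  {V8, V4} + {F7, C8, K4}: 36 + 50 = 86
  {F7} + {V8, V4, C8, K4}: 14 + 58 = 72
  {V8, F7} + {V4, C8, K4}: 30 + 52 = 82
  {V4, F7} + {V8, C8, K4}: 20 + 56 = 76
  … (15 splits in total)
  {V8, C8} + {V4, F7, K4}: 18 + 42 = 60  ← best
Best: vehicle 1 DC → V8 → C8 → DC = 18; vehicle 2 DC → F7 → V4 → K4 → DC = 42; combined 60.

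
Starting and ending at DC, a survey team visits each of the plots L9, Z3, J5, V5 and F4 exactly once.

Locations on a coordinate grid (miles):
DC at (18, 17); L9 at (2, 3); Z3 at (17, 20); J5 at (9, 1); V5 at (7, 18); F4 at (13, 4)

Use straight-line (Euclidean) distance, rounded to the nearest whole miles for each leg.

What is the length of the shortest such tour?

There are 60 distinct closed tours to check (reversals are equivalent).
DC-L9-Z3-J5-V5-F4-DC: 21+23+21+17+15+14 = 111
DC-L9-Z3-J5-F4-V5-DC: 21+23+21+5+15+11 = 96
DC-L9-Z3-V5-J5-F4-DC: 21+23+10+17+5+14 = 90
DC-L9-Z3-V5-F4-J5-DC: 21+23+10+15+5+18 = 92
DC-L9-Z3-F4-J5-V5-DC: 21+23+16+5+17+11 = 93
DC-L9-Z3-F4-V5-J5-DC: 21+23+16+15+17+18 = 110
DC-L9-J5-Z3-V5-F4-DC: 21+7+21+10+15+14 = 88
DC-L9-J5-Z3-F4-V5-DC: 21+7+21+16+15+11 = 91
DC-L9-J5-V5-Z3-F4-DC: 21+7+17+10+16+14 = 85
DC-L9-J5-V5-F4-Z3-DC: 21+7+17+15+16+3 = 79
DC-L9-J5-F4-Z3-V5-DC: 21+7+5+16+10+11 = 70
DC-L9-J5-F4-V5-Z3-DC: 21+7+5+15+10+3 = 61
DC-L9-V5-Z3-J5-F4-DC: 21+16+10+21+5+14 = 87
DC-L9-V5-Z3-F4-J5-DC: 21+16+10+16+5+18 = 86
… (46 more)
DC-Z3-V5-L9-J5-F4-DC: 3+10+16+7+5+14 = 55  ← best
The minimum is 55.
One optimal route: DC → Z3 → V5 → L9 → J5 → F4 → DC (or its reverse).

55 miles — the shortest possible round trip.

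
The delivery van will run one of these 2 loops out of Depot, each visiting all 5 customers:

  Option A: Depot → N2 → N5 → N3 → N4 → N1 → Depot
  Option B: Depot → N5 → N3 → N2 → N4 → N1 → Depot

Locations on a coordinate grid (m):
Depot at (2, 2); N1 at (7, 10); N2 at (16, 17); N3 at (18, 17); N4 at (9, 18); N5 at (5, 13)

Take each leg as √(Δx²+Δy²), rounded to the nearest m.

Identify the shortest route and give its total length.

Shortest is Option B, total 51 m.

Option A: 21 + 12 + 14 + 9 + 8 + 9 = 73
Option B: 11 + 14 + 2 + 7 + 8 + 9 = 51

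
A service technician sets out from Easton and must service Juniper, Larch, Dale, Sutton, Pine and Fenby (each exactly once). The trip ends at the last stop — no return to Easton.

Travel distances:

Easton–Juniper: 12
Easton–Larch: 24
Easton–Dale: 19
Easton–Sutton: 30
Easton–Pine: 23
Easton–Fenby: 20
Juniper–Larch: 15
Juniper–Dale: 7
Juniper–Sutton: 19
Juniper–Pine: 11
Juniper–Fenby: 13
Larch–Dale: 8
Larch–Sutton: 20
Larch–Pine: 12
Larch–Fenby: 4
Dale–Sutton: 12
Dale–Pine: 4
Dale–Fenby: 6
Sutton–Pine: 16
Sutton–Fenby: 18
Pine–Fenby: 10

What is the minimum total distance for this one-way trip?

There are 6! = 720 possible orderings.
Easton → Juniper → Larch → Dale → Sutton → Pine → Fenby: 12+15+8+12+16+10 = 73
Easton → Juniper → Larch → Dale → Sutton → Fenby → Pine: 12+15+8+12+18+10 = 75
Easton → Juniper → Larch → Dale → Pine → Sutton → Fenby: 12+15+8+4+16+18 = 73
Easton → Juniper → Larch → Dale → Pine → Fenby → Sutton: 12+15+8+4+10+18 = 67
Easton → Juniper → Larch → Dale → Fenby → Sutton → Pine: 12+15+8+6+18+16 = 75
Easton → Juniper → Larch → Dale → Fenby → Pine → Sutton: 12+15+8+6+10+16 = 67
Easton → Juniper → Larch → Sutton → Dale → Pine → Fenby: 12+15+20+12+4+10 = 73
Easton → Juniper → Larch → Sutton → Dale → Fenby → Pine: 12+15+20+12+6+10 = 75
… (712 more)
Easton → Juniper → Larch → Fenby → Dale → Pine → Sutton: 12+15+4+6+4+16 = 57  ← best
The minimum is 57.
One shortest path: Easton → Juniper → Larch → Fenby → Dale → Pine → Sutton.

Shortest open route: 57.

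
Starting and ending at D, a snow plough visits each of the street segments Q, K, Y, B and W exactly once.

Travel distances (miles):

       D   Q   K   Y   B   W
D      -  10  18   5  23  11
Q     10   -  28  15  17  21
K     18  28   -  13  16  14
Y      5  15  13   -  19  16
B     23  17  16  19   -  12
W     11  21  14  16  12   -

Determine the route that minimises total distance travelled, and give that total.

With 5 stops there are 5!/2 = 60 distinct round trips (a route and its reverse cost the same).
D→Q→K→Y→B→W→D: 10+28+13+19+12+11 = 93
D→Q→K→Y→W→B→D: 10+28+13+16+12+23 = 102
D→Q→K→B→Y→W→D: 10+28+16+19+16+11 = 100
D→Q→K→B→W→Y→D: 10+28+16+12+16+5 = 87
D→Q→K→W→Y→B→D: 10+28+14+16+19+23 = 110
D→Q→K→W→B→Y→D: 10+28+14+12+19+5 = 88
D→Q→Y→K→B→W→D: 10+15+13+16+12+11 = 77
D→Q→Y→K→W→B→D: 10+15+13+14+12+23 = 87
D→Q→Y→B→K→W→D: 10+15+19+16+14+11 = 85
D→Q→Y→B→W→K→D: 10+15+19+12+14+18 = 88
D→Q→Y→W→K→B→D: 10+15+16+14+16+23 = 94
D→Q→Y→W→B→K→D: 10+15+16+12+16+18 = 87
D→Q→B→K→Y→W→D: 10+17+16+13+16+11 = 83
D→Q→B→K→W→Y→D: 10+17+16+14+16+5 = 78
… (46 more)
D→Q→B→W→K→Y→D: 10+17+12+14+13+5 = 71  ← best
The minimum is 71.
One optimal route: D → Q → B → W → K → Y → D (or its reverse).

Minimum total distance: 71 miles.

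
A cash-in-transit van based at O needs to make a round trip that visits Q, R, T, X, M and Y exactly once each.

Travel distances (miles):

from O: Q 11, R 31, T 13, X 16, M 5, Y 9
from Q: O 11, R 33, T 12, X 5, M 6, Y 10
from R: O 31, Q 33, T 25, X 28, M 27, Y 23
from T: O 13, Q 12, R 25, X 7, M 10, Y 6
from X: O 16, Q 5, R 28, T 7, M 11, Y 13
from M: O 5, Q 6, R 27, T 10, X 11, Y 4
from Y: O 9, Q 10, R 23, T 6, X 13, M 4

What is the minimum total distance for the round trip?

With 6 stops there are 6!/2 = 360 distinct round trips (a route and its reverse cost the same).
O → Q → R → T → X → M → Y → O: 11+33+25+7+11+4+9 = 100
O → Q → R → T → X → Y → M → O: 11+33+25+7+13+4+5 = 98
O → Q → R → T → M → X → Y → O: 11+33+25+10+11+13+9 = 112
O → Q → R → T → M → Y → X → O: 11+33+25+10+4+13+16 = 112
O → Q → R → T → Y → X → M → O: 11+33+25+6+13+11+5 = 104
O → Q → R → T → Y → M → X → O: 11+33+25+6+4+11+16 = 106
O → Q → R → X → T → M → Y → O: 11+33+28+7+10+4+9 = 102
O → Q → R → X → T → Y → M → O: 11+33+28+7+6+4+5 = 94
… (352 more)
O → Q → X → T → R → Y → M → O: 11+5+7+25+23+4+5 = 80  ← best
The minimum is 80.
One optimal route: O → Q → X → T → R → Y → M → O (or its reverse).

Minimum total distance: 80 miles.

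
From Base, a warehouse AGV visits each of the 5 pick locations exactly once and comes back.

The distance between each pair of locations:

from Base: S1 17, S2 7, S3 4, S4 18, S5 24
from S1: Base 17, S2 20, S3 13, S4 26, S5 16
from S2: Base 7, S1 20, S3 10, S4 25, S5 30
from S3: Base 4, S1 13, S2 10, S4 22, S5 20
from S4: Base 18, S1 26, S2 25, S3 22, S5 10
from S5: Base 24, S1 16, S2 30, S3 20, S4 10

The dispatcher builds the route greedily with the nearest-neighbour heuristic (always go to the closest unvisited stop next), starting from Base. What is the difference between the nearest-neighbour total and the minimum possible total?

From Base: S3=4, S2=7, S1=17, S4=18, S5=24 → choose S3 (4).
From S3: S2=10, S1=13, S5=20, S4=22 → choose S2 (10).
From S2: S1=20, S4=25, S5=30 → choose S1 (20).
From S1: S5=16, S4=26 → choose S5 (16).
From S5: S4=10 → choose S4 (10).
NN route Base → S3 → S2 → S1 → S5 → S4 → Base costs 78.
Optimal: Base → S2 → S3 → S1 → S5 → S4 → Base costs 74 (by enumerating all 60 distinct tours).
Excess = 78 − 74 = 4.

Excess over optimum: 4.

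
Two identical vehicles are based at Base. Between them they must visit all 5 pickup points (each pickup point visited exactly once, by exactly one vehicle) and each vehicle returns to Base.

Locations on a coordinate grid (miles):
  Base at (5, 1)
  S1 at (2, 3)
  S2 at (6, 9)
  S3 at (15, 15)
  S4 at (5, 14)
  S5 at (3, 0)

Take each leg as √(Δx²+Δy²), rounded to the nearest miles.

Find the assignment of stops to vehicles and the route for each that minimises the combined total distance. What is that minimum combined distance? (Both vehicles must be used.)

47 miles — the smallest possible combined total.

Try each way of splitting the stops between the two vehicles (each non-empty) and, for each split, find the best tour for each vehicle:
  {S1} + {S2, S3, S4, S5}: 8 + 43 = 51
  {S2} + {S1, S3, S4, S5}: 16 + 43 = 59
  {S1, S2} + {S3, S4, S5}: 19 + 43 = 62
  {S3} + {S1, S2, S4, S5}: 34 + 29 = 63
  {S1, S3} + {S2, S4, S5}: 39 + 29 = 68
  {S2, S3} + {S1, S4, S5}: 36 + 29 = 65
  … (15 splits in total)
  {S1, S2, S3, S4} + {S5}: 43 + 4 = 47  ← best
Best: vehicle 1 Base → S1 → S2 → S4 → S3 → Base = 43; vehicle 2 Base → S5 → Base = 4; combined 47.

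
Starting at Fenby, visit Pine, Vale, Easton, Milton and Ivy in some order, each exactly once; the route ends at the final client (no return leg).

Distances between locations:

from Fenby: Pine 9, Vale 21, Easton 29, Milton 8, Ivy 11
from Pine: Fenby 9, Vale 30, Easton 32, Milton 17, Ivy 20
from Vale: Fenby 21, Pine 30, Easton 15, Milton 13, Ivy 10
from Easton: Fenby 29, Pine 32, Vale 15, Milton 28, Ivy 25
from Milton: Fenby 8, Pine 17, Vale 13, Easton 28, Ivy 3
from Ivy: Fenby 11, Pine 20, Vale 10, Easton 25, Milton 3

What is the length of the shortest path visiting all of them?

54 — the minimum one-way total.

There are 5! = 120 possible orderings.
Fenby - Pine - Vale - Easton - Milton - Ivy: 9+30+15+28+3 = 85
Fenby - Pine - Vale - Easton - Ivy - Milton: 9+30+15+25+3 = 82
Fenby - Pine - Vale - Milton - Easton - Ivy: 9+30+13+28+25 = 105
Fenby - Pine - Vale - Milton - Ivy - Easton: 9+30+13+3+25 = 80
Fenby - Pine - Vale - Ivy - Easton - Milton: 9+30+10+25+28 = 102
Fenby - Pine - Vale - Ivy - Milton - Easton: 9+30+10+3+28 = 80
Fenby - Pine - Easton - Vale - Milton - Ivy: 9+32+15+13+3 = 72
Fenby - Pine - Easton - Vale - Ivy - Milton: 9+32+15+10+3 = 69
Fenby - Pine - Easton - Milton - Vale - Ivy: 9+32+28+13+10 = 92
Fenby - Pine - Easton - Milton - Ivy - Vale: 9+32+28+3+10 = 82
Fenby - Pine - Easton - Ivy - Vale - Milton: 9+32+25+10+13 = 89
Fenby - Pine - Easton - Ivy - Milton - Vale: 9+32+25+3+13 = 82
Fenby - Pine - Milton - Vale - Easton - Ivy: 9+17+13+15+25 = 79
Fenby - Pine - Milton - Vale - Ivy - Easton: 9+17+13+10+25 = 74
… (106 more)
Fenby - Pine - Milton - Ivy - Vale - Easton: 9+17+3+10+15 = 54  ← best
The minimum is 54.
One shortest path: Fenby → Pine → Milton → Ivy → Vale → Easton.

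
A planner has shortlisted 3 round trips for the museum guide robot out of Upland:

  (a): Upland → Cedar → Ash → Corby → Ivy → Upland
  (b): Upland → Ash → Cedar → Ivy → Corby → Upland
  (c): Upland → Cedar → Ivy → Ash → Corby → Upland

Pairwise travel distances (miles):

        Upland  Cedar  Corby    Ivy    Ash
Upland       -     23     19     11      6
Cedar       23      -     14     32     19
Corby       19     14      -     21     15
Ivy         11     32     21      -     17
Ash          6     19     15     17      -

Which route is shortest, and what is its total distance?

89 miles — (a) is the shortest.

(a): 23 + 19 + 15 + 21 + 11 = 89
(b): 6 + 19 + 32 + 21 + 19 = 97
(c): 23 + 32 + 17 + 15 + 19 = 106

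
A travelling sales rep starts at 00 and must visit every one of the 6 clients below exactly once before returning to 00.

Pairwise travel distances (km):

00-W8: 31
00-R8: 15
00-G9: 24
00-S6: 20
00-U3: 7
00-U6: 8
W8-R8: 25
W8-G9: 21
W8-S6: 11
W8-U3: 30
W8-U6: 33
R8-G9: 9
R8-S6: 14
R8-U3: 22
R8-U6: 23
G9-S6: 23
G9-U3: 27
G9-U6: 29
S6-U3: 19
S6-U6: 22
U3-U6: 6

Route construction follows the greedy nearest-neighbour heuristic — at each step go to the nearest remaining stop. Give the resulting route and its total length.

91 km along 00 → U3 → U6 → S6 → W8 → G9 → R8 → 00.

From 00: distances to unvisited — U3=7, U6=8, R8=15, S6=20, G9=24, W8=31. Nearest is U3 (7).
From U3: distances to unvisited — U6=6, S6=19, R8=22, G9=27, W8=30. Nearest is U6 (6).
From U6: distances to unvisited — S6=22, R8=23, G9=29, W8=33. Nearest is S6 (22).
From S6: distances to unvisited — W8=11, R8=14, G9=23. Nearest is W8 (11).
From W8: distances to unvisited — G9=21, R8=25. Nearest is G9 (21).
From G9: distances to unvisited — R8=9. Nearest is R8 (9).
Return R8→00: 15.
Total = 7 + 6 + 22 + 11 + 21 + 9 + 15 = 91.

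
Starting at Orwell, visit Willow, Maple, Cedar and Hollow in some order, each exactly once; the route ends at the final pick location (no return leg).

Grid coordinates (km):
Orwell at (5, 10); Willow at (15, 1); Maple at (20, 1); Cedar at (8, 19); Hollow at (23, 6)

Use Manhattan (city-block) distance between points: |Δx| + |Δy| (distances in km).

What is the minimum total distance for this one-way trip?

50 km — the minimum one-way total.

There are 4! = 24 possible orderings.
Orwell - Willow - Maple - Cedar - Hollow: 19+5+30+28 = 82
Orwell - Willow - Maple - Hollow - Cedar: 19+5+8+28 = 60
Orwell - Willow - Cedar - Maple - Hollow: 19+25+30+8 = 82
Orwell - Willow - Cedar - Hollow - Maple: 19+25+28+8 = 80
Orwell - Willow - Hollow - Maple - Cedar: 19+13+8+30 = 70
Orwell - Willow - Hollow - Cedar - Maple: 19+13+28+30 = 90
Orwell - Maple - Willow - Cedar - Hollow: 24+5+25+28 = 82
Orwell - Maple - Willow - Hollow - Cedar: 24+5+13+28 = 70
Orwell - Maple - Cedar - Willow - Hollow: 24+30+25+13 = 92
Orwell - Maple - Cedar - Hollow - Willow: 24+30+28+13 = 95
Orwell - Maple - Hollow - Willow - Cedar: 24+8+13+25 = 70
Orwell - Maple - Hollow - Cedar - Willow: 24+8+28+25 = 85
Orwell - Cedar - Willow - Maple - Hollow: 12+25+5+8 = 50
Orwell - Cedar - Willow - Hollow - Maple: 12+25+13+8 = 58
… (10 more)
The minimum is 50.
One shortest path: Orwell → Cedar → Willow → Maple → Hollow.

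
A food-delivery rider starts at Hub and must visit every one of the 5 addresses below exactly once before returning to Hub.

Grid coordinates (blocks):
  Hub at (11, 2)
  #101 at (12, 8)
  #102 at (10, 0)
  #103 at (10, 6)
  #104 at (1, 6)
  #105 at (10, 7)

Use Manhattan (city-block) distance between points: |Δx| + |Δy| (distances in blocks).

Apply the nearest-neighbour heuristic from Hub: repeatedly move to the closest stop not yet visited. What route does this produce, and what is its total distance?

Nearest-neighbour total = 40 blocks; route Hub → #102 → #103 → #105 → #101 → #104 → Hub.

Hub → [#102:3 / #103:5 / #105:6 / #101:7 / #104:14] → #102 (3)
#102 → [#103:6 / #105:7 / #101:10 / #104:15] → #103 (6)
#103 → [#105:1 / #101:4 / #104:9] → #105 (1)
#105 → [#101:3 / #104:10] → #101 (3)
#101 → [#104:13] → #104 (13)
Return #104→Hub: 14.
Total = 3 + 6 + 1 + 3 + 13 + 14 = 40.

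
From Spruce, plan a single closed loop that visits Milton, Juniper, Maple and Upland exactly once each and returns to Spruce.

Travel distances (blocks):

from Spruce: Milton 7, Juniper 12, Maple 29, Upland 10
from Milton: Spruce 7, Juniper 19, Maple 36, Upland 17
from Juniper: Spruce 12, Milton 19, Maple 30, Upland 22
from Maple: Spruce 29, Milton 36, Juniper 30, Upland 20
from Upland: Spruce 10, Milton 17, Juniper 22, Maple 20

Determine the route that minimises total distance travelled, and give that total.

There are 12 distinct closed tours to check (reversals are equivalent).
Spruce - Milton - Juniper - Maple - Upland - Spruce: 7+19+30+20+10 = 86
Spruce - Milton - Juniper - Upland - Maple - Spruce: 7+19+22+20+29 = 97
Spruce - Milton - Maple - Juniper - Upland - Spruce: 7+36+30+22+10 = 105
Spruce - Milton - Maple - Upland - Juniper - Spruce: 7+36+20+22+12 = 97
Spruce - Milton - Upland - Juniper - Maple - Spruce: 7+17+22+30+29 = 105
Spruce - Milton - Upland - Maple - Juniper - Spruce: 7+17+20+30+12 = 86
Spruce - Juniper - Milton - Maple - Upland - Spruce: 12+19+36+20+10 = 97
Spruce - Juniper - Milton - Upland - Maple - Spruce: 12+19+17+20+29 = 97
Spruce - Juniper - Maple - Milton - Upland - Spruce: 12+30+36+17+10 = 105
Spruce - Juniper - Upland - Milton - Maple - Spruce: 12+22+17+36+29 = 116
Spruce - Maple - Milton - Juniper - Upland - Spruce: 29+36+19+22+10 = 116
Spruce - Maple - Juniper - Milton - Upland - Spruce: 29+30+19+17+10 = 105
The minimum is 86.
One optimal route: Spruce → Milton → Juniper → Maple → Upland → Spruce (or its reverse).

Minimum total distance: 86 blocks.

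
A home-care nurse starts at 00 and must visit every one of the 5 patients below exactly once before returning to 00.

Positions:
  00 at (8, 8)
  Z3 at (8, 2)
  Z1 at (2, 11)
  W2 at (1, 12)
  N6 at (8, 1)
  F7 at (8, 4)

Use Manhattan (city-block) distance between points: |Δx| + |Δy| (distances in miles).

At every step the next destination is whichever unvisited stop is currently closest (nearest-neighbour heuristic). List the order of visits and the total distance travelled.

From 00: distances to unvisited — F7=4, Z3=6, N6=7, Z1=9, W2=11. Nearest is F7 (4).
From F7: distances to unvisited — Z3=2, N6=3, Z1=13, W2=15. Nearest is Z3 (2).
From Z3: distances to unvisited — N6=1, Z1=15, W2=17. Nearest is N6 (1).
From N6: distances to unvisited — Z1=16, W2=18. Nearest is Z1 (16).
From Z1: distances to unvisited — W2=2. Nearest is W2 (2).
Return W2→00: 11.
Total = 4 + 2 + 1 + 16 + 2 + 11 = 36.

Nearest-neighbour total = 36 miles; route 00 → F7 → Z3 → N6 → Z1 → W2 → 00.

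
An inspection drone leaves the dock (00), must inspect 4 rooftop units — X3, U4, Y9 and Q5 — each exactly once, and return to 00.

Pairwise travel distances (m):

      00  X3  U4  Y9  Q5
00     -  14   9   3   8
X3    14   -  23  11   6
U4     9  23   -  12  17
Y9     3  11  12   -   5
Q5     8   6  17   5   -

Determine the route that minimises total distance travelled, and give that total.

00→X3→U4→Y9→Q5→00: 14+23+12+5+8 = 62
00→X3→U4→Q5→Y9→00: 14+23+17+5+3 = 62
00→X3→Y9→U4→Q5→00: 14+11+12+17+8 = 62
00→X3→Y9→Q5→U4→00: 14+11+5+17+9 = 56
00→X3→Q5→U4→Y9→00: 14+6+17+12+3 = 52
00→X3→Q5→Y9→U4→00: 14+6+5+12+9 = 46
00→U4→X3→Y9→Q5→00: 9+23+11+5+8 = 56
00→U4→X3→Q5→Y9→00: 9+23+6+5+3 = 46
00→U4→Y9→X3→Q5→00: 9+12+11+6+8 = 46
00→U4→Q5→X3→Y9→00: 9+17+6+11+3 = 46
00→Y9→X3→U4→Q5→00: 3+11+23+17+8 = 62
00→Y9→U4→X3→Q5→00: 3+12+23+6+8 = 52
The minimum is 46.
One optimal route: 00 → X3 → Q5 → Y9 → U4 → 00 (or its reverse).

46 m — the shortest possible round trip.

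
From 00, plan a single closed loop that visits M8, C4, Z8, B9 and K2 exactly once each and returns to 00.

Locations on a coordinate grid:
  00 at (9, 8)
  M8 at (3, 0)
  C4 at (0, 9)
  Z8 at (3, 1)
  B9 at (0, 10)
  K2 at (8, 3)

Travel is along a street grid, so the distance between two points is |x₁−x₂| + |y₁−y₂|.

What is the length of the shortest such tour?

Shortest round trip = 38.

With 5 stops there are 5!/2 = 60 distinct round trips (a route and its reverse cost the same).
00-M8-C4-Z8-B9-K2-00: 14+12+11+12+15+6 = 70
00-M8-C4-Z8-K2-B9-00: 14+12+11+7+15+11 = 70
00-M8-C4-B9-Z8-K2-00: 14+12+1+12+7+6 = 52
00-M8-C4-B9-K2-Z8-00: 14+12+1+15+7+13 = 62
00-M8-C4-K2-Z8-B9-00: 14+12+14+7+12+11 = 70
00-M8-C4-K2-B9-Z8-00: 14+12+14+15+12+13 = 80
00-M8-Z8-C4-B9-K2-00: 14+1+11+1+15+6 = 48
00-M8-Z8-C4-K2-B9-00: 14+1+11+14+15+11 = 66
00-M8-Z8-B9-C4-K2-00: 14+1+12+1+14+6 = 48
00-M8-Z8-B9-K2-C4-00: 14+1+12+15+14+10 = 66
00-M8-Z8-K2-C4-B9-00: 14+1+7+14+1+11 = 48
00-M8-Z8-K2-B9-C4-00: 14+1+7+15+1+10 = 48
00-M8-B9-C4-Z8-K2-00: 14+13+1+11+7+6 = 52
00-M8-B9-C4-K2-Z8-00: 14+13+1+14+7+13 = 62
… (46 more)
00-C4-B9-M8-Z8-K2-00: 10+1+13+1+7+6 = 38  ← best
The minimum is 38.
One optimal route: 00 → C4 → B9 → M8 → Z8 → K2 → 00 (or its reverse).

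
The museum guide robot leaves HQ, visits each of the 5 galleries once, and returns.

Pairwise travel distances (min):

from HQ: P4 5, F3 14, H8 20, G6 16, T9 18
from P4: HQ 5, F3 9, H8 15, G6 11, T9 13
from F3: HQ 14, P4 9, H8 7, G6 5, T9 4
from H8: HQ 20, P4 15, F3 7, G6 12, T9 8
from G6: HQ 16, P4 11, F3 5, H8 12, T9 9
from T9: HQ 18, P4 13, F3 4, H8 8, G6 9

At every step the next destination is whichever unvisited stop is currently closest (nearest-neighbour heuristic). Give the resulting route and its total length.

From HQ: distances to unvisited — P4=5, F3=14, G6=16, T9=18, H8=20. Nearest is P4 (5).
From P4: distances to unvisited — F3=9, G6=11, T9=13, H8=15. Nearest is F3 (9).
From F3: distances to unvisited — T9=4, G6=5, H8=7. Nearest is T9 (4).
From T9: distances to unvisited — H8=8, G6=9. Nearest is H8 (8).
From H8: distances to unvisited — G6=12. Nearest is G6 (12).
Return G6→HQ: 16.
Total = 5 + 9 + 4 + 8 + 12 + 16 = 54.

Nearest-neighbour total = 54 min; route HQ → P4 → F3 → T9 → H8 → G6 → HQ.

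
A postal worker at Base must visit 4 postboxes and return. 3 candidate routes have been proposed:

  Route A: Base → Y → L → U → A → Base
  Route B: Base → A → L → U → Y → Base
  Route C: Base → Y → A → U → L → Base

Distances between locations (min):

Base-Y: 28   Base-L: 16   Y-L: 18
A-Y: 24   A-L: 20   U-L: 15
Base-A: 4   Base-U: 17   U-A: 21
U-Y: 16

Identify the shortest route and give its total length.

Route A: 28 + 18 + 15 + 21 + 4 = 86
Route B: 4 + 20 + 15 + 16 + 28 = 83
Route C: 28 + 24 + 21 + 15 + 16 = 104

Shortest is Route B, total 83 min.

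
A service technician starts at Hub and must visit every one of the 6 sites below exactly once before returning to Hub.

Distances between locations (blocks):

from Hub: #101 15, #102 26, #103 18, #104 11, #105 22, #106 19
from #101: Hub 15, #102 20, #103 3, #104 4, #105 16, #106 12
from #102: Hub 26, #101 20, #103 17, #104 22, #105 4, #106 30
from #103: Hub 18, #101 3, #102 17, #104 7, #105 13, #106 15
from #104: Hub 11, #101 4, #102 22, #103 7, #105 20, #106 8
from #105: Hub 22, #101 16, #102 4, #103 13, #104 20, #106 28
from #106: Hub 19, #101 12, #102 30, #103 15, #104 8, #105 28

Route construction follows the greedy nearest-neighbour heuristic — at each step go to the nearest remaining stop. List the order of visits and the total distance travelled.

Nearest-neighbour total = 84 blocks; route Hub → #104 → #101 → #103 → #105 → #102 → #106 → Hub.

From Hub: distances to unvisited — #104=11, #101=15, #103=18, #106=19, #105=22, #102=26. Nearest is #104 (11).
From #104: distances to unvisited — #101=4, #103=7, #106=8, #105=20, #102=22. Nearest is #101 (4).
From #101: distances to unvisited — #103=3, #106=12, #105=16, #102=20. Nearest is #103 (3).
From #103: distances to unvisited — #105=13, #106=15, #102=17. Nearest is #105 (13).
From #105: distances to unvisited — #102=4, #106=28. Nearest is #102 (4).
From #102: distances to unvisited — #106=30. Nearest is #106 (30).
Return #106→Hub: 19.
Total = 11 + 4 + 3 + 13 + 4 + 30 + 19 = 84.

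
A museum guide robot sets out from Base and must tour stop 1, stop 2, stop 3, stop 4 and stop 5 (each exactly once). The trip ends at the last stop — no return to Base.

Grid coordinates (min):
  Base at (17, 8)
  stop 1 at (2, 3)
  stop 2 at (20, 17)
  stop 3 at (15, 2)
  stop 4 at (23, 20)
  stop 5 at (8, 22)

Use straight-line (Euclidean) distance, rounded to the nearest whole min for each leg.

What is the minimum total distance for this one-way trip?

There are 5! = 120 possible orderings.
Base→stop 1→stop 2→stop 3→stop 4→stop 5: 16+23+16+20+15 = 90
Base→stop 1→stop 2→stop 3→stop 5→stop 4: 16+23+16+21+15 = 91
Base→stop 1→stop 2→stop 4→stop 3→stop 5: 16+23+4+20+21 = 84
Base→stop 1→stop 2→stop 4→stop 5→stop 3: 16+23+4+15+21 = 79
Base→stop 1→stop 2→stop 5→stop 3→stop 4: 16+23+13+21+20 = 93
Base→stop 1→stop 2→stop 5→stop 4→stop 3: 16+23+13+15+20 = 87
Base→stop 1→stop 3→stop 2→stop 4→stop 5: 16+13+16+4+15 = 64
Base→stop 1→stop 3→stop 2→stop 5→stop 4: 16+13+16+13+15 = 73
Base→stop 1→stop 3→stop 4→stop 2→stop 5: 16+13+20+4+13 = 66
Base→stop 1→stop 3→stop 4→stop 5→stop 2: 16+13+20+15+13 = 77
Base→stop 1→stop 3→stop 5→stop 2→stop 4: 16+13+21+13+4 = 67
Base→stop 1→stop 3→stop 5→stop 4→stop 2: 16+13+21+15+4 = 69
Base→stop 1→stop 4→stop 2→stop 3→stop 5: 16+27+4+16+21 = 84
Base→stop 1→stop 4→stop 2→stop 5→stop 3: 16+27+4+13+21 = 81
… (106 more)
Base→stop 3→stop 1→stop 5→stop 2→stop 4: 6+13+20+13+4 = 56  ← best
The minimum is 56.
One shortest path: Base → stop 3 → stop 1 → stop 5 → stop 2 → stop 4.

Minimum one-way distance = 56 min.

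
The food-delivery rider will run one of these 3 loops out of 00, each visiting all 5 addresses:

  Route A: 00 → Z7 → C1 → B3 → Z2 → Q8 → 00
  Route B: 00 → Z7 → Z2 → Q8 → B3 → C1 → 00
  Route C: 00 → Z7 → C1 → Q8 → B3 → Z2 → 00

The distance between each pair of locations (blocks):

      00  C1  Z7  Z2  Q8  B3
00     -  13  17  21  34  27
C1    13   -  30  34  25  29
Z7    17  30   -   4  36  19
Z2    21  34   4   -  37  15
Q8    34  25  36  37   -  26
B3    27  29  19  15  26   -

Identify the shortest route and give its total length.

Route A: 17 + 30 + 29 + 15 + 37 + 34 = 162
Route B: 17 + 4 + 37 + 26 + 29 + 13 = 126
Route C: 17 + 30 + 25 + 26 + 15 + 21 = 134

126 blocks — Route B is the shortest.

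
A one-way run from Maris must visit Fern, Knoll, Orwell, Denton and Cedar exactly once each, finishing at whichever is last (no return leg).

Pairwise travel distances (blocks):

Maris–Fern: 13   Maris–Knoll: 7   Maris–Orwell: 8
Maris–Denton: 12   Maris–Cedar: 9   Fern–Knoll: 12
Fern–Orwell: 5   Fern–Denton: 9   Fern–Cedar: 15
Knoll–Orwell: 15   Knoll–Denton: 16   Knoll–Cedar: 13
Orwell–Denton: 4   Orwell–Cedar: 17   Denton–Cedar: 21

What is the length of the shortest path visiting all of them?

There are 5! = 120 possible orderings.
Maris - Fern - Knoll - Orwell - Denton - Cedar: 13+12+15+4+21 = 65
Maris - Fern - Knoll - Orwell - Cedar - Denton: 13+12+15+17+21 = 78
Maris - Fern - Knoll - Denton - Orwell - Cedar: 13+12+16+4+17 = 62
Maris - Fern - Knoll - Denton - Cedar - Orwell: 13+12+16+21+17 = 79
Maris - Fern - Knoll - Cedar - Orwell - Denton: 13+12+13+17+4 = 59
Maris - Fern - Knoll - Cedar - Denton - Orwell: 13+12+13+21+4 = 63
Maris - Fern - Orwell - Knoll - Denton - Cedar: 13+5+15+16+21 = 70
Maris - Fern - Orwell - Knoll - Cedar - Denton: 13+5+15+13+21 = 67
Maris - Fern - Orwell - Denton - Knoll - Cedar: 13+5+4+16+13 = 51
Maris - Fern - Orwell - Denton - Cedar - Knoll: 13+5+4+21+13 = 56
Maris - Fern - Orwell - Cedar - Knoll - Denton: 13+5+17+13+16 = 64
Maris - Fern - Orwell - Cedar - Denton - Knoll: 13+5+17+21+16 = 72
Maris - Fern - Denton - Knoll - Orwell - Cedar: 13+9+16+15+17 = 70
Maris - Fern - Denton - Knoll - Cedar - Orwell: 13+9+16+13+17 = 68
… (106 more)
Maris - Cedar - Knoll - Fern - Orwell - Denton: 9+13+12+5+4 = 43  ← best
The minimum is 43.
One shortest path: Maris → Cedar → Knoll → Fern → Orwell → Denton.

Shortest open route: 43 blocks.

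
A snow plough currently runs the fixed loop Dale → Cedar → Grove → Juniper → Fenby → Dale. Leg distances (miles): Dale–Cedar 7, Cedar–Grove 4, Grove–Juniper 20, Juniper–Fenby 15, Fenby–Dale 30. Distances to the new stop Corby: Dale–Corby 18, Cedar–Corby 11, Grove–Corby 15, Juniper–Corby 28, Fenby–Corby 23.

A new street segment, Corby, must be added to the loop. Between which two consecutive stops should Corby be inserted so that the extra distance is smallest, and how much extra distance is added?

Adding 11 miles by placing Corby on the Fenby–Dale leg.

Insertion cost between consecutive stops i–j is d(i,Corby) + d(Corby,j) − d(i,j):
  between Dale and Cedar: 18 + 11 − 7 = 22
  between Cedar and Grove: 11 + 15 − 4 = 22
  between Grove and Juniper: 15 + 28 − 20 = 23
  between Juniper and Fenby: 28 + 23 − 15 = 36
  between Fenby and Dale: 23 + 18 − 30 = 11
Cheapest insertion is between Fenby and Dale, adding 11.
New total = 76 + 11 = 87.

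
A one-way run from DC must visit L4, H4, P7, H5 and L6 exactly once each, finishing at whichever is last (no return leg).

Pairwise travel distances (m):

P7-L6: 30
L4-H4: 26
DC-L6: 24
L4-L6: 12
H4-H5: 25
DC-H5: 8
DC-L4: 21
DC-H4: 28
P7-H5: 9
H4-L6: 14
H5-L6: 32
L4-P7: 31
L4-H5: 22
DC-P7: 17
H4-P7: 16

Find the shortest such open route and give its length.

There are 5! = 120 possible orderings.
DC → L4 → H4 → P7 → H5 → L6: 21+26+16+9+32 = 104
DC → L4 → H4 → P7 → L6 → H5: 21+26+16+30+32 = 125
DC → L4 → H4 → H5 → P7 → L6: 21+26+25+9+30 = 111
DC → L4 → H4 → H5 → L6 → P7: 21+26+25+32+30 = 134
DC → L4 → H4 → L6 → P7 → H5: 21+26+14+30+9 = 100
DC → L4 → H4 → L6 → H5 → P7: 21+26+14+32+9 = 102
DC → L4 → P7 → H4 → H5 → L6: 21+31+16+25+32 = 125
DC → L4 → P7 → H4 → L6 → H5: 21+31+16+14+32 = 114
DC → L4 → P7 → H5 → H4 → L6: 21+31+9+25+14 = 100
DC → L4 → P7 → H5 → L6 → H4: 21+31+9+32+14 = 107
DC → L4 → P7 → L6 → H4 → H5: 21+31+30+14+25 = 121
DC → L4 → P7 → L6 → H5 → H4: 21+31+30+32+25 = 139
DC → L4 → H5 → H4 → P7 → L6: 21+22+25+16+30 = 114
DC → L4 → H5 → H4 → L6 → P7: 21+22+25+14+30 = 112
… (106 more)
DC → H5 → P7 → H4 → L6 → L4: 8+9+16+14+12 = 59  ← best
The minimum is 59.
One shortest path: DC → H5 → P7 → H4 → L6 → L4.

Shortest open route: 59 m.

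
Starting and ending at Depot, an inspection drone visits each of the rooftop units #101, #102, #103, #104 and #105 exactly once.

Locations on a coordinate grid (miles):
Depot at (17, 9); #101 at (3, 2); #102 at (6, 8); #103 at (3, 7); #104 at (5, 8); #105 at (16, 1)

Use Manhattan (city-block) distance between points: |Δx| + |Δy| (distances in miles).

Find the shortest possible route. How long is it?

Shortest round trip = 44 miles.

There are 60 distinct closed tours to check (reversals are equivalent).
Depot-#101-#102-#103-#104-#105-Depot: 21+9+4+3+18+9 = 64
Depot-#101-#102-#103-#105-#104-Depot: 21+9+4+19+18+13 = 84
Depot-#101-#102-#104-#103-#105-Depot: 21+9+1+3+19+9 = 62
Depot-#101-#102-#104-#105-#103-Depot: 21+9+1+18+19+16 = 84
Depot-#101-#102-#105-#103-#104-Depot: 21+9+17+19+3+13 = 82
Depot-#101-#102-#105-#104-#103-Depot: 21+9+17+18+3+16 = 84
Depot-#101-#103-#102-#104-#105-Depot: 21+5+4+1+18+9 = 58
Depot-#101-#103-#102-#105-#104-Depot: 21+5+4+17+18+13 = 78
Depot-#101-#103-#104-#102-#105-Depot: 21+5+3+1+17+9 = 56
Depot-#101-#103-#104-#105-#102-Depot: 21+5+3+18+17+12 = 76
Depot-#101-#103-#105-#102-#104-Depot: 21+5+19+17+1+13 = 76
Depot-#101-#103-#105-#104-#102-Depot: 21+5+19+18+1+12 = 76
Depot-#101-#104-#102-#103-#105-Depot: 21+8+1+4+19+9 = 62
Depot-#101-#104-#102-#105-#103-Depot: 21+8+1+17+19+16 = 82
… (46 more)
Depot-#102-#104-#103-#101-#105-Depot: 12+1+3+5+14+9 = 44  ← best
The minimum is 44.
One optimal route: Depot → #102 → #104 → #103 → #101 → #105 → Depot (or its reverse).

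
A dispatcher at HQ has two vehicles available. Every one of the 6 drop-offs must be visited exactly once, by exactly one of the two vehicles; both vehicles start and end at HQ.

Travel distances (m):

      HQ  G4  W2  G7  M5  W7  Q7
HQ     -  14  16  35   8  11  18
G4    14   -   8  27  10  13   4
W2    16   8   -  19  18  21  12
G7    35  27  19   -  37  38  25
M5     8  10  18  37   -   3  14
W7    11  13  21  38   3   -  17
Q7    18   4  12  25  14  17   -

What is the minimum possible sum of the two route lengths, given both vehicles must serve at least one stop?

100 m — the smallest possible combined total.

Try each way of splitting the stops between the two vehicles (each non-empty) and, for each split, find the best tour for each vehicle:
  {G4} + {W2, G7, M5, W7, Q7}: 28 + 88 = 116
  {W2} + {G4, G7, M5, W7, Q7}: 32 + 88 = 120
  {G4, W2} + {G7, M5, W7, Q7}: 38 + 88 = 126
  {G7} + {G4, W2, M5, W7, Q7}: 70 + 56 = 126
  {G4, G7} + {W2, M5, W7, Q7}: 76 + 56 = 132
  {W2, G7} + {G4, M5, W7, Q7}: 70 + 46 = 116
  … (31 splits in total)
  {M5, W7} + {G4, W2, G7, Q7}: 22 + 78 = 100  ← best
Best: vehicle 1 HQ → M5 → W7 → HQ = 22; vehicle 2 HQ → G4 → Q7 → G7 → W2 → HQ = 78; combined 100.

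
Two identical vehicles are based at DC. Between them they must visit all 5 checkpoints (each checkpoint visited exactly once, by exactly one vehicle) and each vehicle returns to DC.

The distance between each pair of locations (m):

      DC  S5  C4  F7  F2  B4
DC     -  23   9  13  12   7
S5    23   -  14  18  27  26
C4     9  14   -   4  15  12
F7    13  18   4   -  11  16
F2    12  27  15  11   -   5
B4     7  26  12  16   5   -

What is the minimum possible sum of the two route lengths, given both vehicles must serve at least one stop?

There are 2^4 − 1 = 15 ways to divide the 5 stops into two non-empty groups. For each, the best each vehicle can do is its own shortest tour through its group:
  {S5} + {C4, F7, F2, B4}: 46 + 36 = 82
  {C4} + {S5, F7, F2, B4}: 18 + 64 = 82
  {S5, C4} + {F7, F2, B4}: 46 + 36 = 82
  {F7} + {S5, C4, F2, B4}: 26 + 62 = 88
  {S5, F7} + {C4, F2, B4}: 54 + 36 = 90
  {C4, F7} + {S5, F2, B4}: 26 + 62 = 88
  … (15 splits in total)
  {S5, C4, F7} + {F2, B4}: 54 + 24 = 78  ← best
Best: vehicle 1 DC → S5 → C4 → F7 → DC = 54; vehicle 2 DC → F2 → B4 → DC = 24; combined 78.

78 m — the smallest possible combined total.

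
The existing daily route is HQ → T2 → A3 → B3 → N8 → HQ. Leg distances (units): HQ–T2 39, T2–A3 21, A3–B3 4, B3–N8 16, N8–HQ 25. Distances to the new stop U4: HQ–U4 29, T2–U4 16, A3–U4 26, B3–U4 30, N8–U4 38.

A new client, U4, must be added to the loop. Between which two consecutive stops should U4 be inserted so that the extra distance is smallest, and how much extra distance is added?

Insertion cost between consecutive stops i–j is d(i,U4) + d(U4,j) − d(i,j):
  between HQ and T2: 29 + 16 − 39 = 6
  between T2 and A3: 16 + 26 − 21 = 21
  between A3 and B3: 26 + 30 − 4 = 52
  between B3 and N8: 30 + 38 − 16 = 52
  between N8 and HQ: 38 + 29 − 25 = 42
Cheapest insertion is between HQ and T2, adding 6.
New total = 105 + 6 = 111.

Adding 6 by placing U4 on the HQ–T2 leg.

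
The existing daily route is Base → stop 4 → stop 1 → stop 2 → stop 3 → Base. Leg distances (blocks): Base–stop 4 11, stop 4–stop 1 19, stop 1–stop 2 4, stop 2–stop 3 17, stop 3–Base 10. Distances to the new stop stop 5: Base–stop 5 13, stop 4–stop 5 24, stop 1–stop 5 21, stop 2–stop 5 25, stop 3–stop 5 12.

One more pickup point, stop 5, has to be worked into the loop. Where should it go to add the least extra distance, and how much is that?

Insertion cost between consecutive stops i–j is d(i,stop 5) + d(stop 5,j) − d(i,j):
  between Base and stop 4: 13 + 24 − 11 = 26
  between stop 4 and stop 1: 24 + 21 − 19 = 26
  between stop 1 and stop 2: 21 + 25 − 4 = 42
  between stop 2 and stop 3: 25 + 12 − 17 = 20
  between stop 3 and Base: 12 + 13 − 10 = 15
Cheapest insertion is between stop 3 and Base, adding 15.
New total = 61 + 15 = 76.

+15 blocks — insert stop 5 between stop 3 and Base.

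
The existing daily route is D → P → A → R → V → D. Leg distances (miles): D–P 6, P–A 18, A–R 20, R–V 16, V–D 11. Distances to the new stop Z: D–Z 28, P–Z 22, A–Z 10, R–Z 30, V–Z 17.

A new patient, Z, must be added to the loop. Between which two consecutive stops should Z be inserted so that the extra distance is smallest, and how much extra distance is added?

Adding 14 miles by placing Z on the P–A leg.

Insertion cost between consecutive stops i–j is d(i,Z) + d(Z,j) − d(i,j):
  between D and P: 28 + 22 − 6 = 44
  between P and A: 22 + 10 − 18 = 14
  between A and R: 10 + 30 − 20 = 20
  between R and V: 30 + 17 − 16 = 31
  between V and D: 17 + 28 − 11 = 34
Cheapest insertion is between P and A, adding 14.
New total = 71 + 14 = 85.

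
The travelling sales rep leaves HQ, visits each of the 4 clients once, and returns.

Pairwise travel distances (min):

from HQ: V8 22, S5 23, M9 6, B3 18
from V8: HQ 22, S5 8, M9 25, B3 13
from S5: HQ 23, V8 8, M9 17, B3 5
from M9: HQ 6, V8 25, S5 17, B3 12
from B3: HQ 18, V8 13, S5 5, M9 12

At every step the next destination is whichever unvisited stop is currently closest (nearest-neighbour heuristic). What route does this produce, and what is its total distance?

At HQ the remaining stops are M9 6, B3 18, V8 22, S5 23; go to M9.
At M9 the remaining stops are B3 12, S5 17, V8 25; go to B3.
At B3 the remaining stops are S5 5, V8 13; go to S5.
At S5 the remaining stops are V8 8; go to V8.
Return V8→HQ: 22.
Total = 6 + 12 + 5 + 8 + 22 = 53.

Total distance 53 min via the nearest-neighbour route HQ → M9 → B3 → S5 → V8 → HQ.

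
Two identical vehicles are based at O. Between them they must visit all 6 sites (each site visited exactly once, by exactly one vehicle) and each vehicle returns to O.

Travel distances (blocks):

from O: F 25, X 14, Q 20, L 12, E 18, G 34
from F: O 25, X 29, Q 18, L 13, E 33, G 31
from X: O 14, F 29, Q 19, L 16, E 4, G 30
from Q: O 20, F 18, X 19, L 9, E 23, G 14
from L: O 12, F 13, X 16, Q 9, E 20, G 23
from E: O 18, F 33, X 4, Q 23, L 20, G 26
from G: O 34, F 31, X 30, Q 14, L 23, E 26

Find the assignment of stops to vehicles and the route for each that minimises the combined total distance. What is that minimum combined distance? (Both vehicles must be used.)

Minimum combined distance: 125 blocks.

There are 2^5 − 1 = 31 ways to divide the 6 stops into two non-empty groups. For each, the best each vehicle can do is its own shortest tour through its group:
  {F} + {X, Q, L, E, G}: 50 + 79 = 129
  {X} + {F, Q, L, E, G}: 28 + 101 = 129
  {F, X} + {Q, L, E, G}: 68 + 79 = 147
  {Q} + {F, X, L, E, G}: 40 + 100 = 140
  {F, Q} + {X, L, E, G}: 63 + 79 = 142
  {X, Q} + {F, L, E, G}: 53 + 100 = 153
  … (31 splits in total)
  {L} + {F, X, Q, E, G}: 24 + 101 = 125  ← best
Best: vehicle 1 O → L → O = 24; vehicle 2 O → F → Q → G → E → X → O = 101; combined 125.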